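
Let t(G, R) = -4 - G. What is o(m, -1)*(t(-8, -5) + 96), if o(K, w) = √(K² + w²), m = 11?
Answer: 100*√122 ≈ 1104.5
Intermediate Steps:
o(m, -1)*(t(-8, -5) + 96) = √(11² + (-1)²)*((-4 - 1*(-8)) + 96) = √(121 + 1)*((-4 + 8) + 96) = √122*(4 + 96) = √122*100 = 100*√122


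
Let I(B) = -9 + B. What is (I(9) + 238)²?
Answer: 56644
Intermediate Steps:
(I(9) + 238)² = ((-9 + 9) + 238)² = (0 + 238)² = 238² = 56644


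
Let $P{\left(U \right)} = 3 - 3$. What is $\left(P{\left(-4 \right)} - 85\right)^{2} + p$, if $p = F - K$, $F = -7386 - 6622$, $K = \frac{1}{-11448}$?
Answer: $- \frac{77651783}{11448} \approx -6783.0$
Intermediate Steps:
$K = - \frac{1}{11448} \approx -8.7352 \cdot 10^{-5}$
$F = -14008$ ($F = -7386 - 6622 = -14008$)
$P{\left(U \right)} = 0$
$p = - \frac{160363583}{11448}$ ($p = -14008 - - \frac{1}{11448} = -14008 + \frac{1}{11448} = - \frac{160363583}{11448} \approx -14008.0$)
$\left(P{\left(-4 \right)} - 85\right)^{2} + p = \left(0 - 85\right)^{2} - \frac{160363583}{11448} = \left(-85\right)^{2} - \frac{160363583}{11448} = 7225 - \frac{160363583}{11448} = - \frac{77651783}{11448}$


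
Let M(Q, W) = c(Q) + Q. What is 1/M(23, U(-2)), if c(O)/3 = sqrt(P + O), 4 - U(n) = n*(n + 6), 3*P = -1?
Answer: 23/325 - 2*sqrt(51)/325 ≈ 0.026822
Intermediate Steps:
P = -1/3 (P = (1/3)*(-1) = -1/3 ≈ -0.33333)
U(n) = 4 - n*(6 + n) (U(n) = 4 - n*(n + 6) = 4 - n*(6 + n))
c(O) = 3*sqrt(-1/3 + O)
M(Q, W) = Q + sqrt(-3 + 9*Q) (M(Q, W) = sqrt(-3 + 9*Q) + Q = Q + sqrt(-3 + 9*Q))
1/M(23, U(-2)) = 1/(23 + sqrt(-3 + 9*23)) = 1/(23 + sqrt(-3 + 207)) = 1/(23 + sqrt(204)) = 1/(23 + 2*sqrt(51))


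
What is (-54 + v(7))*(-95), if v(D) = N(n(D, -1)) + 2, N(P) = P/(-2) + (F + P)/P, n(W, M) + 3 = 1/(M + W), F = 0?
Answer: 56525/12 ≈ 4710.4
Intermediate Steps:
n(W, M) = -3 + 1/(M + W)
N(P) = 1 - P/2 (N(P) = P/(-2) + (0 + P)/P = P*(-½) + P/P = -P/2 + 1 = 1 - P/2)
v(D) = 3 - (4 - 3*D)/(2*(-1 + D)) (v(D) = (1 - (1 - 3*(-1) - 3*D)/(2*(-1 + D))) + 2 = (1 - (1 + 3 - 3*D)/(2*(-1 + D))) + 2 = (1 - (4 - 3*D)/(2*(-1 + D))) + 2 = 3 - (4 - 3*D)/(2*(-1 + D)))
(-54 + v(7))*(-95) = (-54 + (-10 + 9*7)/(2*(-1 + 7)))*(-95) = (-54 + (½)*(-10 + 63)/6)*(-95) = (-54 + (½)*(⅙)*53)*(-95) = (-54 + 53/12)*(-95) = -595/12*(-95) = 56525/12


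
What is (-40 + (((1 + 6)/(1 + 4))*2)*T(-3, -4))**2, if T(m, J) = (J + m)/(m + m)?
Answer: 303601/225 ≈ 1349.3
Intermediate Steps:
T(m, J) = (J + m)/(2*m) (T(m, J) = (J + m)/((2*m)) = (J + m)*(1/(2*m)) = (J + m)/(2*m))
(-40 + (((1 + 6)/(1 + 4))*2)*T(-3, -4))**2 = (-40 + (((1 + 6)/(1 + 4))*2)*((1/2)*(-4 - 3)/(-3)))**2 = (-40 + ((7/5)*2)*((1/2)*(-1/3)*(-7)))**2 = (-40 + ((7*(1/5))*2)*(7/6))**2 = (-40 + ((7/5)*2)*(7/6))**2 = (-40 + (14/5)*(7/6))**2 = (-40 + 49/15)**2 = (-551/15)**2 = 303601/225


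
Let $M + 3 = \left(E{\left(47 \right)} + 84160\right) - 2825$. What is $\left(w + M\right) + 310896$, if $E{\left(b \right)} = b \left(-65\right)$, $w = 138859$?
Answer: $528032$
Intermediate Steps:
$E{\left(b \right)} = - 65 b$
$M = 78277$ ($M = -3 + \left(\left(\left(-65\right) 47 + 84160\right) - 2825\right) = -3 + \left(\left(-3055 + 84160\right) - 2825\right) = -3 + \left(81105 - 2825\right) = -3 + 78280 = 78277$)
$\left(w + M\right) + 310896 = \left(138859 + 78277\right) + 310896 = 217136 + 310896 = 528032$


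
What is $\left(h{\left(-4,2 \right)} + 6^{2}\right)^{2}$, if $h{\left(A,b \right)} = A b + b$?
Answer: $900$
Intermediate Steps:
$h{\left(A,b \right)} = b + A b$
$\left(h{\left(-4,2 \right)} + 6^{2}\right)^{2} = \left(2 \left(1 - 4\right) + 6^{2}\right)^{2} = \left(2 \left(-3\right) + 36\right)^{2} = \left(-6 + 36\right)^{2} = 30^{2} = 900$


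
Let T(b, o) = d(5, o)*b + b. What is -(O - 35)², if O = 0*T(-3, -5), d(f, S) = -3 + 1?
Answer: -1225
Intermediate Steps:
d(f, S) = -2
T(b, o) = -b (T(b, o) = -2*b + b = -b)
O = 0 (O = 0*(-1*(-3)) = 0*3 = 0)
-(O - 35)² = -(0 - 35)² = -1*(-35)² = -1*1225 = -1225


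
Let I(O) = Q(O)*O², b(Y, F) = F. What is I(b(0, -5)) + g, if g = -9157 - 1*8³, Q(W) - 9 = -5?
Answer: -9569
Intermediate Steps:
Q(W) = 4 (Q(W) = 9 - 5 = 4)
I(O) = 4*O²
g = -9669 (g = -9157 - 1*512 = -9157 - 512 = -9669)
I(b(0, -5)) + g = 4*(-5)² - 9669 = 4*25 - 9669 = 100 - 9669 = -9569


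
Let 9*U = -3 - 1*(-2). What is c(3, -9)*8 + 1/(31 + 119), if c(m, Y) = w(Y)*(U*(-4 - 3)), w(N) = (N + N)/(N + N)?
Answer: 2803/450 ≈ 6.2289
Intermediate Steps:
w(N) = 1 (w(N) = (2*N)/((2*N)) = (2*N)*(1/(2*N)) = 1)
U = -⅑ (U = (-3 - 1*(-2))/9 = (-3 + 2)/9 = (⅑)*(-1) = -⅑ ≈ -0.11111)
c(m, Y) = 7/9 (c(m, Y) = 1*(-(-4 - 3)/9) = 1*(-⅑*(-7)) = 1*(7/9) = 7/9)
c(3, -9)*8 + 1/(31 + 119) = (7/9)*8 + 1/(31 + 119) = 56/9 + 1/150 = 2803/450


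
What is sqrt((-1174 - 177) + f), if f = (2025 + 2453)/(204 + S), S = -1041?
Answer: I*sqrt(105579645)/279 ≈ 36.829*I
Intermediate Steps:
f = -4478/837 (f = (2025 + 2453)/(204 - 1041) = 4478/(-837) = 4478*(-1/837) = -4478/837 ≈ -5.3501)
sqrt((-1174 - 177) + f) = sqrt((-1174 - 177) - 4478/837) = sqrt(-1351 - 4478/837) = sqrt(-1135265/837) = I*sqrt(105579645)/279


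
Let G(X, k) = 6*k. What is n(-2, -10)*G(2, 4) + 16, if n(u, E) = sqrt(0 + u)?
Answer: 16 + 24*I*sqrt(2) ≈ 16.0 + 33.941*I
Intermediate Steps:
n(u, E) = sqrt(u)
n(-2, -10)*G(2, 4) + 16 = sqrt(-2)*(6*4) + 16 = (I*sqrt(2))*24 + 16 = 24*I*sqrt(2) + 16 = 16 + 24*I*sqrt(2)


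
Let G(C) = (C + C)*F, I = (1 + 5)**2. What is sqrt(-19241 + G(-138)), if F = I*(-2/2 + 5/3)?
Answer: I*sqrt(25865) ≈ 160.83*I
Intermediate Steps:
I = 36 (I = 6**2 = 36)
F = 24 (F = 36*(-2/2 + 5/3) = 36*(-2*1/2 + 5*(1/3)) = 36*(-1 + 5/3) = 36*(2/3) = 24)
G(C) = 48*C (G(C) = (C + C)*24 = (2*C)*24 = 48*C)
sqrt(-19241 + G(-138)) = sqrt(-19241 + 48*(-138)) = sqrt(-19241 - 6624) = sqrt(-25865) = I*sqrt(25865)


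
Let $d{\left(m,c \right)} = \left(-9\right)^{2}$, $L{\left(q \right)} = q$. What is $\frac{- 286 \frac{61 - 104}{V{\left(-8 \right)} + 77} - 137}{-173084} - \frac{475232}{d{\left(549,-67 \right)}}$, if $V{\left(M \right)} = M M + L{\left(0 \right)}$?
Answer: $- \frac{3865987418423}{658930788} \approx -5867.1$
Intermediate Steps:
$d{\left(m,c \right)} = 81$
$V{\left(M \right)} = M^{2}$ ($V{\left(M \right)} = M M + 0 = M^{2} + 0 = M^{2}$)
$\frac{- 286 \frac{61 - 104}{V{\left(-8 \right)} + 77} - 137}{-173084} - \frac{475232}{d{\left(549,-67 \right)}} = \frac{- 286 \frac{61 - 104}{\left(-8\right)^{2} + 77} - 137}{-173084} - \frac{475232}{81} = \left(- 286 \left(- \frac{43}{64 + 77}\right) - 137\right) \left(- \frac{1}{173084}\right) - \frac{475232}{81} = \left(- 286 \left(- \frac{43}{141}\right) - 137\right) \left(- \frac{1}{173084}\right) - \frac{475232}{81} = \left(- 286 \left(\left(-43\right) \frac{1}{141}\right) - 137\right) \left(- \frac{1}{173084}\right) - \frac{475232}{81} = \left(\left(-286\right) \left(- \frac{43}{141}\right) - 137\right) \left(- \frac{1}{173084}\right) - \frac{475232}{81} = \left(\frac{12298}{141} - 137\right) \left(- \frac{1}{173084}\right) - \frac{475232}{81} = \left(- \frac{7019}{141}\right) \left(- \frac{1}{173084}\right) - \frac{475232}{81} = \frac{7019}{24404844} - \frac{475232}{81} = - \frac{3865987418423}{658930788}$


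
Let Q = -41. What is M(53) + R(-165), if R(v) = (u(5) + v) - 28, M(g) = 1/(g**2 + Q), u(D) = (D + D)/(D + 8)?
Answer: -6917219/35984 ≈ -192.23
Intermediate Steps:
u(D) = 2*D/(8 + D) (u(D) = (2*D)/(8 + D) = 2*D/(8 + D))
M(g) = 1/(-41 + g**2) (M(g) = 1/(g**2 - 41) = 1/(-41 + g**2))
R(v) = -354/13 + v (R(v) = (2*5/(8 + 5) + v) - 28 = (2*5/13 + v) - 28 = (2*5*(1/13) + v) - 28 = (10/13 + v) - 28 = -354/13 + v)
M(53) + R(-165) = 1/(-41 + 53**2) + (-354/13 - 165) = 1/(-41 + 2809) - 2499/13 = 1/2768 - 2499/13 = -6917219/35984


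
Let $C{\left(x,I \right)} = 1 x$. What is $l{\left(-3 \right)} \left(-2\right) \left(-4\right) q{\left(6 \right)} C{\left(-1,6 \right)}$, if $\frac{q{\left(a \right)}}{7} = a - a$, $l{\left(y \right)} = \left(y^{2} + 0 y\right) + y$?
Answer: $0$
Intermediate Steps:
$l{\left(y \right)} = y + y^{2}$ ($l{\left(y \right)} = \left(y^{2} + 0\right) + y = y^{2} + y = y + y^{2}$)
$q{\left(a \right)} = 0$ ($q{\left(a \right)} = 7 \left(a - a\right) = 7 \cdot 0 = 0$)
$C{\left(x,I \right)} = x$
$l{\left(-3 \right)} \left(-2\right) \left(-4\right) q{\left(6 \right)} C{\left(-1,6 \right)} = - 3 \left(1 - 3\right) \left(-2\right) \left(-4\right) 0 \left(-1\right) = \left(-3\right) \left(-2\right) \left(-2\right) \left(-4\right) 0 \left(-1\right) = 6 \left(-2\right) \left(-4\right) 0 \left(-1\right) = \left(-12\right) \left(-4\right) 0 \left(-1\right) = 48 \cdot 0 \left(-1\right) = 0 \left(-1\right) = 0$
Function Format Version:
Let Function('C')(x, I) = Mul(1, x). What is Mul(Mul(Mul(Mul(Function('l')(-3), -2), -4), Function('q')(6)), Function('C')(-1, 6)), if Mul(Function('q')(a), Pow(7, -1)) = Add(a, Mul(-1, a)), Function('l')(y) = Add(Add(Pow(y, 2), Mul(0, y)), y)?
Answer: 0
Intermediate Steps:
Function('l')(y) = Add(y, Pow(y, 2)) (Function('l')(y) = Add(Add(Pow(y, 2), 0), y) = Add(Pow(y, 2), y) = Add(y, Pow(y, 2)))
Function('q')(a) = 0 (Function('q')(a) = Mul(7, Add(a, Mul(-1, a))) = Mul(7, 0) = 0)
Function('C')(x, I) = x
Mul(Mul(Mul(Mul(Function('l')(-3), -2), -4), Function('q')(6)), Function('C')(-1, 6)) = Mul(Mul(Mul(Mul(Mul(-3, Add(1, -3)), -2), -4), 0), -1) = Mul(Mul(Mul(Mul(Mul(-3, -2), -2), -4), 0), -1) = Mul(Mul(Mul(Mul(6, -2), -4), 0), -1) = Mul(Mul(Mul(-12, -4), 0), -1) = Mul(Mul(48, 0), -1) = Mul(0, -1) = 0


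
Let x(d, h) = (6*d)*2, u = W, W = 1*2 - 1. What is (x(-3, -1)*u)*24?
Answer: -864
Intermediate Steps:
W = 1 (W = 2 - 1 = 1)
u = 1
x(d, h) = 12*d
(x(-3, -1)*u)*24 = ((12*(-3))*1)*24 = -36*1*24 = -36*24 = -864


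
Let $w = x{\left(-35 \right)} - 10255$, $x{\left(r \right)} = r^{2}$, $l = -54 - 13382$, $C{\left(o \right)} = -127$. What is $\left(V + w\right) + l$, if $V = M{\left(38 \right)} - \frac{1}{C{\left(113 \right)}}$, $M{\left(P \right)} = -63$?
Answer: $- \frac{2861182}{127} \approx -22529.0$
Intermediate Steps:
$l = -13436$
$V = - \frac{8000}{127}$ ($V = -63 - \frac{1}{-127} = -63 - - \frac{1}{127} = -63 + \frac{1}{127} = - \frac{8000}{127} \approx -62.992$)
$w = -9030$ ($w = \left(-35\right)^{2} - 10255 = 1225 - 10255 = -9030$)
$\left(V + w\right) + l = \left(- \frac{8000}{127} - 9030\right) - 13436 = - \frac{1154810}{127} - 13436 = - \frac{2861182}{127}$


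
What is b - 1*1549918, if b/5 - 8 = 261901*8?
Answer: 8926162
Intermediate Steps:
b = 10476080 (b = 40 + 5*(261901*8) = 40 + 5*2095208 = 40 + 10476040 = 10476080)
b - 1*1549918 = 10476080 - 1*1549918 = 10476080 - 1549918 = 8926162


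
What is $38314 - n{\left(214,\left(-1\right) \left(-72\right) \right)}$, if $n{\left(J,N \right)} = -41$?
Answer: $38355$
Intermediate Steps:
$38314 - n{\left(214,\left(-1\right) \left(-72\right) \right)} = 38314 - -41 = 38314 + 41 = 38355$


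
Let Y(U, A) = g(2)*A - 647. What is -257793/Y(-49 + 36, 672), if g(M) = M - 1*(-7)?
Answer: -257793/5401 ≈ -47.731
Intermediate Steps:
g(M) = 7 + M (g(M) = M + 7 = 7 + M)
Y(U, A) = -647 + 9*A (Y(U, A) = (7 + 2)*A - 647 = 9*A - 647 = -647 + 9*A)
-257793/Y(-49 + 36, 672) = -257793/(-647 + 9*672) = -257793/(-647 + 6048) = -257793/5401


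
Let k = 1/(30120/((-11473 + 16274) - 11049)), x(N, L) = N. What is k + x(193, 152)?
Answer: 725864/3765 ≈ 192.79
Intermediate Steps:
k = -781/3765 (k = 1/(30120/(4801 - 11049)) = 1/(30120/(-6248)) = 1/(30120*(-1/6248)) = 1/(-3765/781) = -781/3765 ≈ -0.20744)
k + x(193, 152) = -781/3765 + 193 = 725864/3765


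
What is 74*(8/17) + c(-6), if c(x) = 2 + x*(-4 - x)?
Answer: 422/17 ≈ 24.824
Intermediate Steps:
74*(8/17) + c(-6) = 74*(8/17) + (2 - 1*(-6)² - 4*(-6)) = 74*(8*(1/17)) + (2 - 1*36 + 24) = 74*(8/17) + (2 - 36 + 24) = 592/17 - 10 = 422/17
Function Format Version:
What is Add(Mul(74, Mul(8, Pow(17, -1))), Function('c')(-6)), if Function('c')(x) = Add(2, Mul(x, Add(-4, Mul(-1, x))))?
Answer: Rational(422, 17) ≈ 24.824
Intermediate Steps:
Add(Mul(74, Mul(8, Pow(17, -1))), Function('c')(-6)) = Add(Mul(74, Mul(8, Pow(17, -1))), Add(2, Mul(-1, Pow(-6, 2)), Mul(-4, -6))) = Add(Mul(74, Mul(8, Rational(1, 17))), Add(2, Mul(-1, 36), 24)) = Add(Mul(74, Rational(8, 17)), Add(2, -36, 24)) = Add(Rational(592, 17), -10) = Rational(422, 17)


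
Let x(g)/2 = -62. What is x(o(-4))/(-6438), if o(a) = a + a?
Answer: 62/3219 ≈ 0.019261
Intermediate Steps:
o(a) = 2*a
x(g) = -124 (x(g) = 2*(-62) = -124)
x(o(-4))/(-6438) = -124/(-6438) = -124*(-1/6438) = 62/3219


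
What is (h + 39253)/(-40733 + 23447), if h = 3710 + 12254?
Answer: -55217/17286 ≈ -3.1943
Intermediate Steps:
h = 15964
(h + 39253)/(-40733 + 23447) = (15964 + 39253)/(-40733 + 23447) = 55217/(-17286) = 55217*(-1/17286) = -55217/17286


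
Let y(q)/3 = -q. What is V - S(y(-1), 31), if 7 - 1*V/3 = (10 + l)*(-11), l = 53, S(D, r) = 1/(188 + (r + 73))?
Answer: 613199/292 ≈ 2100.0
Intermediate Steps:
y(q) = -3*q (y(q) = 3*(-q) = -3*q)
S(D, r) = 1/(261 + r) (S(D, r) = 1/(188 + (73 + r)) = 1/(261 + r))
V = 2100 (V = 21 - 3*(10 + 53)*(-11) = 21 - 189*(-11) = 21 - 3*(-693) = 21 + 2079 = 2100)
V - S(y(-1), 31) = 2100 - 1/(261 + 31) = 2100 - 1/292 = 613199/292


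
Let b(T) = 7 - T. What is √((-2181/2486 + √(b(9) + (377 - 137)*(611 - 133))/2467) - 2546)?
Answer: √(-95796264054339398 + 15246543532*√114718)/6132962 ≈ 50.465*I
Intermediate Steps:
√((-2181/2486 + √(b(9) + (377 - 137)*(611 - 133))/2467) - 2546) = √((-2181/2486 + √((7 - 1*9) + (377 - 137)*(611 - 133))/2467) - 2546) = √((-2181*1/2486 + √((7 - 9) + 240*478)*(1/2467)) - 2546) = √((-2181/2486 + √(-2 + 114720)*(1/2467)) - 2546) = √((-2181/2486 + √114718*(1/2467)) - 2546) = √((-2181/2486 + √114718/2467) - 2546) = √(-6331537/2486 + √114718/2467)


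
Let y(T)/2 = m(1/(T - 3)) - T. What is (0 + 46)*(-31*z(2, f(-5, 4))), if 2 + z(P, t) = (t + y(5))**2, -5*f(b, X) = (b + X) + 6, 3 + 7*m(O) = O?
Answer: -9448676/49 ≈ -1.9283e+5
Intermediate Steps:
m(O) = -3/7 + O/7
f(b, X) = -6/5 - X/5 - b/5 (f(b, X) = -((b + X) + 6)/5 = -((X + b) + 6)/5 = -(6 + X + b)/5 = -6/5 - X/5 - b/5)
y(T) = -6/7 - 2*T + 2/(7*(-3 + T)) (y(T) = 2*((-3/7 + 1/(7*(T - 3))) - T) = 2*((-3/7 + 1/(7*(-3 + T))) - T) = 2*(-3/7 - T + 1/(7*(-3 + T))) = -6/7 - 2*T + 2/(7*(-3 + T)))
z(P, t) = -2 + (-75/7 + t)**2 (z(P, t) = -2 + (t + 2*(10 - 7*5**2 + 18*5)/(7*(-3 + 5)))**2 = -2 + (t + (2/7)*(10 - 7*25 + 90)/2)**2 = -2 + (t + (2/7)*(1/2)*(10 - 175 + 90))**2 = -2 + (t + (2/7)*(1/2)*(-75))**2 = -2 + (t - 75/7)**2 = -2 + (-75/7 + t)**2)
(0 + 46)*(-31*z(2, f(-5, 4))) = (0 + 46)*(-31*(-2 + (75 - 7*(-6/5 - 1/5*4 - 1/5*(-5)))**2/49)) = 46*(-31*(-2 + (75 - 7*(-6/5 - 4/5 + 1))**2/49)) = 46*(-31*(-2 + (75 - 7*(-1))**2/49)) = 46*(-31*(-2 + (75 + 7)**2/49)) = 46*(-31*(-2 + (1/49)*82**2)) = 46*(-31*(-2 + (1/49)*6724)) = 46*(-31*(-2 + 6724/49)) = 46*(-31*6626/49) = 46*(-205406/49) = -9448676/49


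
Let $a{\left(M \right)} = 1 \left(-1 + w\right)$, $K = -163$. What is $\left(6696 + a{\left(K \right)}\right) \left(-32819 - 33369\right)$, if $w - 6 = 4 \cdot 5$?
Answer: $-444849548$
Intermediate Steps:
$w = 26$ ($w = 6 + 4 \cdot 5 = 6 + 20 = 26$)
$a{\left(M \right)} = 25$ ($a{\left(M \right)} = 1 \left(-1 + 26\right) = 1 \cdot 25 = 25$)
$\left(6696 + a{\left(K \right)}\right) \left(-32819 - 33369\right) = \left(6696 + 25\right) \left(-32819 - 33369\right) = 6721 \left(-66188\right) = -444849548$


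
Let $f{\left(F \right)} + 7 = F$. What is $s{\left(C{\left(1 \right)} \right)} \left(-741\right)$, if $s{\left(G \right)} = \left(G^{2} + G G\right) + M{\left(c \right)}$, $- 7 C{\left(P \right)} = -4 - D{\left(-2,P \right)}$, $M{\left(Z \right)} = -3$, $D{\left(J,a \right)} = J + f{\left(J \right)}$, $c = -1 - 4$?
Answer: $741$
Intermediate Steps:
$c = -5$ ($c = -1 - 4 = -5$)
$f{\left(F \right)} = -7 + F$
$D{\left(J,a \right)} = -7 + 2 J$ ($D{\left(J,a \right)} = J + \left(-7 + J\right) = -7 + 2 J$)
$C{\left(P \right)} = -1$ ($C{\left(P \right)} = - \frac{-4 - \left(-7 + 2 \left(-2\right)\right)}{7} = - \frac{-4 - \left(-7 - 4\right)}{7} = - \frac{-4 - -11}{7} = - \frac{-4 + 11}{7} = \left(- \frac{1}{7}\right) 7 = -1$)
$s{\left(G \right)} = -3 + 2 G^{2}$ ($s{\left(G \right)} = \left(G^{2} + G G\right) - 3 = \left(G^{2} + G^{2}\right) - 3 = 2 G^{2} - 3 = -3 + 2 G^{2}$)
$s{\left(C{\left(1 \right)} \right)} \left(-741\right) = \left(-3 + 2 \left(-1\right)^{2}\right) \left(-741\right) = \left(-3 + 2 \cdot 1\right) \left(-741\right) = \left(-3 + 2\right) \left(-741\right) = \left(-1\right) \left(-741\right) = 741$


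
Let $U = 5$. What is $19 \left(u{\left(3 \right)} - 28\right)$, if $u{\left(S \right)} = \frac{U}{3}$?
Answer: $- \frac{1501}{3} \approx -500.33$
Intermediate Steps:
$u{\left(S \right)} = \frac{5}{3}$
$19 \left(u{\left(3 \right)} - 28\right) = 19 \left(\frac{5}{3} - 28\right) = 19 \left(- \frac{79}{3}\right) = - \frac{1501}{3}$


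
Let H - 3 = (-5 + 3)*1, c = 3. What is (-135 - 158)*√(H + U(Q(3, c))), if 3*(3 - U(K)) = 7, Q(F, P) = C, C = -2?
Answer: -293*√15/3 ≈ -378.26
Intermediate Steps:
Q(F, P) = -2
U(K) = ⅔ (U(K) = 3 - ⅓*7 = 3 - 7/3 = ⅔)
H = 1 (H = 3 + (-5 + 3)*1 = 3 - 2*1 = 3 - 2 = 1)
(-135 - 158)*√(H + U(Q(3, c))) = (-135 - 158)*√(1 + ⅔) = -293*√15/3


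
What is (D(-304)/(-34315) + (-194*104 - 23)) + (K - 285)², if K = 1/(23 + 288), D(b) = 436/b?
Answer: 15392892459449969/252242564740 ≈ 61024.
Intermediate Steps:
K = 1/311 ≈ 0.0032154
(D(-304)/(-34315) + (-194*104 - 23)) + (K - 285)² = ((436/(-304))/(-34315) + (-194*104 - 23)) + (1/311 - 285)² = ((436*(-1/304))*(-1/34315) + (-20176 - 23)) + (-88634/311)² = (-109/76*(-1/34315) - 20199) + 7855985956/96721 = (109/2607940 - 20199) + 7855985956/96721 = -52677779951/2607940 + 7855985956/96721 = 15392892459449969/252242564740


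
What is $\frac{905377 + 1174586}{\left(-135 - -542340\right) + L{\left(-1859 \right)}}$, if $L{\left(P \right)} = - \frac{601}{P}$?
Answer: $\frac{3866651217}{1007959696} \approx 3.8361$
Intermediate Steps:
$\frac{905377 + 1174586}{\left(-135 - -542340\right) + L{\left(-1859 \right)}} = \frac{905377 + 1174586}{\left(-135 - -542340\right) - \frac{601}{-1859}} = \frac{2079963}{\left(-135 + 542340\right) - - \frac{601}{1859}} = \frac{2079963}{542205 + \frac{601}{1859}} = \frac{2079963}{\frac{1007959696}{1859}} = 2079963 \cdot \frac{1859}{1007959696} = \frac{3866651217}{1007959696}$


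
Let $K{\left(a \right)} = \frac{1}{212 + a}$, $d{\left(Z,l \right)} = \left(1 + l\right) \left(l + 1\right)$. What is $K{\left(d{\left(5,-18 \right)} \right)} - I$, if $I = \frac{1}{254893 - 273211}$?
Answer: $\frac{2091}{1019702} \approx 0.0020506$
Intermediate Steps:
$d{\left(Z,l \right)} = \left(1 + l\right)^{2}$ ($d{\left(Z,l \right)} = \left(1 + l\right) \left(1 + l\right) = \left(1 + l\right)^{2}$)
$I = - \frac{1}{18318}$ ($I = \frac{1}{-18318} = - \frac{1}{18318} \approx -5.4591 \cdot 10^{-5}$)
$K{\left(d{\left(5,-18 \right)} \right)} - I = \frac{1}{212 + \left(1 - 18\right)^{2}} - - \frac{1}{18318} = \frac{1}{212 + \left(-17\right)^{2}} + \frac{1}{18318} = \frac{1}{212 + 289} + \frac{1}{18318} = \frac{1}{501} + \frac{1}{18318} = \frac{2091}{1019702}$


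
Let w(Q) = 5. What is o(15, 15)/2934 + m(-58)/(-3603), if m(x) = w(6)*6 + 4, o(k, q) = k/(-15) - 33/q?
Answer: -92738/8809335 ≈ -0.010527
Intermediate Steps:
o(k, q) = -33/q - k/15 (o(k, q) = k*(-1/15) - 33/q = -k/15 - 33/q = -33/q - k/15)
m(x) = 34 (m(x) = 5*6 + 4 = 30 + 4 = 34)
o(15, 15)/2934 + m(-58)/(-3603) = (-33/15 - 1/15*15)/2934 + 34/(-3603) = (-33*1/15 - 1)*(1/2934) + 34*(-1/3603) = (-11/5 - 1)*(1/2934) - 34/3603 = -16/5*1/2934 - 34/3603 = -8/7335 - 34/3603 = -92738/8809335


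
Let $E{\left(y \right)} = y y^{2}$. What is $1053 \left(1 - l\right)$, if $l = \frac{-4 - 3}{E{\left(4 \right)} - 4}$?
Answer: $\frac{23517}{20} \approx 1175.8$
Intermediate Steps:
$E{\left(y \right)} = y^{3}$
$l = - \frac{7}{60}$ ($l = \frac{-4 - 3}{4^{3} - 4} = - \frac{7}{64 - 4} = - \frac{7}{60} \approx -0.11667$)
$1053 \left(1 - l\right) = 1053 \left(1 - - \frac{7}{60}\right) = 1053 \left(1 + \frac{7}{60}\right) = 1053 \cdot \frac{67}{60} = \frac{23517}{20}$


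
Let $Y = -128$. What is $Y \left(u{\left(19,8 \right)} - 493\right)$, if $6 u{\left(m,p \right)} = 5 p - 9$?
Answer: $\frac{187328}{3} \approx 62443.0$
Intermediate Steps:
$u{\left(m,p \right)} = - \frac{3}{2} + \frac{5 p}{6}$ ($u{\left(m,p \right)} = \frac{5 p - 9}{6} = \frac{-9 + 5 p}{6} = - \frac{3}{2} + \frac{5 p}{6}$)
$Y \left(u{\left(19,8 \right)} - 493\right) = - 128 \left(\left(- \frac{3}{2} + \frac{5}{6} \cdot 8\right) - 493\right) = - 128 \left(\left(- \frac{3}{2} + \frac{20}{3}\right) - 493\right) = - 128 \left(\frac{31}{6} - 493\right) = \left(-128\right) \left(- \frac{2927}{6}\right) = \frac{187328}{3}$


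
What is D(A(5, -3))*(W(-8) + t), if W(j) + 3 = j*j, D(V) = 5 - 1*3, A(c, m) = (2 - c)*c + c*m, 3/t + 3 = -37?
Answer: 2437/20 ≈ 121.85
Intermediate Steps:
t = -3/40 (t = 3/(-3 - 37) = 3/(-40) = 3*(-1/40) = -3/40 ≈ -0.075000)
A(c, m) = c*m + c*(2 - c) (A(c, m) = c*(2 - c) + c*m = c*m + c*(2 - c))
D(V) = 2 (D(V) = 5 - 3 = 2)
W(j) = -3 + j**2 (W(j) = -3 + j*j = -3 + j**2)
D(A(5, -3))*(W(-8) + t) = 2*((-3 + (-8)**2) - 3/40) = 2*((-3 + 64) - 3/40) = 2*(61 - 3/40) = 2*(2437/40) = 2437/20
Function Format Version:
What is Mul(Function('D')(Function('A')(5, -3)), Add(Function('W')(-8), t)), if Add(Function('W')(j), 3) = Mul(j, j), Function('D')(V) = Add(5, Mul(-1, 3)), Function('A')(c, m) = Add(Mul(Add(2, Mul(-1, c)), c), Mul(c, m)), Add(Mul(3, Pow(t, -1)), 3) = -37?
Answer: Rational(2437, 20) ≈ 121.85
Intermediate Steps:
t = Rational(-3, 40) (t = Mul(3, Pow(Add(-3, -37), -1)) = Mul(3, Pow(-40, -1)) = Mul(3, Rational(-1, 40)) = Rational(-3, 40) ≈ -0.075000)
Function('A')(c, m) = Add(Mul(c, m), Mul(c, Add(2, Mul(-1, c)))) (Function('A')(c, m) = Add(Mul(c, Add(2, Mul(-1, c))), Mul(c, m)) = Add(Mul(c, m), Mul(c, Add(2, Mul(-1, c)))))
Function('D')(V) = 2 (Function('D')(V) = Add(5, -3) = 2)
Function('W')(j) = Add(-3, Pow(j, 2)) (Function('W')(j) = Add(-3, Mul(j, j)) = Add(-3, Pow(j, 2)))
Mul(Function('D')(Function('A')(5, -3)), Add(Function('W')(-8), t)) = Mul(2, Add(Add(-3, Pow(-8, 2)), Rational(-3, 40))) = Mul(2, Add(Add(-3, 64), Rational(-3, 40))) = Mul(2, Add(61, Rational(-3, 40))) = Mul(2, Rational(2437, 40)) = Rational(2437, 20)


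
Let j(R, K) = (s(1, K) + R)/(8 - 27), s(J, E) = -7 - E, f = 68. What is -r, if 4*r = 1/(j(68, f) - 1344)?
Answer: 19/102116 ≈ 0.00018606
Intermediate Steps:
j(R, K) = 7/19 - R/19 + K/19 (j(R, K) = ((-7 - K) + R)/(8 - 27) = (-7 + R - K)/(-19) = (-7 + R - K)*(-1/19) = 7/19 - R/19 + K/19)
r = -19/102116 (r = 1/(4*((7/19 - 1/19*68 + (1/19)*68) - 1344)) = 1/(4*((7/19 - 68/19 + 68/19) - 1344)) = 1/(4*(7/19 - 1344)) = 1/(4*(-25529/19)) = (¼)*(-19/25529) = -19/102116 ≈ -0.00018606)
-r = -1*(-19/102116) = 19/102116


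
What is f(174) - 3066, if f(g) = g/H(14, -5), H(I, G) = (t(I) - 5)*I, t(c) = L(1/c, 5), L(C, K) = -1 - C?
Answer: -260784/85 ≈ -3068.0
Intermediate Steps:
t(c) = -1 - 1/c
H(I, G) = I*(-5 + (-1 - I)/I) (H(I, G) = ((-1 - I)/I - 5)*I = (-5 + (-1 - I)/I)*I = I*(-5 + (-1 - I)/I))
f(g) = -g/85 (f(g) = g/(-1 - 6*14) = g/(-1 - 84) = g/(-85) = g*(-1/85) = -g/85)
f(174) - 3066 = -1/85*174 - 3066 = -174/85 - 3066 = -260784/85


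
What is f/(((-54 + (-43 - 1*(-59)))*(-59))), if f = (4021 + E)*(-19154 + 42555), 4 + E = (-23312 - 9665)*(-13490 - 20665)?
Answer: 693613923954/59 ≈ 1.1756e+10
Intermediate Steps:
E = 1126329431 (E = -4 + (-23312 - 9665)*(-13490 - 20665) = -4 - 32977*(-34155) = -4 + 1126329435 = 1126329431)
f = 26357329110252 (f = (4021 + 1126329431)*(-19154 + 42555) = 1126333452*23401 = 26357329110252)
f/(((-54 + (-43 - 1*(-59)))*(-59))) = 26357329110252/(((-54 + (-43 - 1*(-59)))*(-59))) = 26357329110252/(((-54 + (-43 + 59))*(-59))) = 26357329110252/(((-54 + 16)*(-59))) = 26357329110252/((-38*(-59))) = 26357329110252/2242 = 26357329110252*(1/2242) = 693613923954/59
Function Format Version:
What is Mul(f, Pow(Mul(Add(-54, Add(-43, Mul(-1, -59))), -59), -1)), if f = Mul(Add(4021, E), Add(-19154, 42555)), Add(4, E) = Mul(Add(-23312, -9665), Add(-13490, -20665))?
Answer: Rational(693613923954, 59) ≈ 1.1756e+10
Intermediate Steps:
E = 1126329431 (E = Add(-4, Mul(Add(-23312, -9665), Add(-13490, -20665))) = Add(-4, Mul(-32977, -34155)) = Add(-4, 1126329435) = 1126329431)
f = 26357329110252 (f = Mul(Add(4021, 1126329431), Add(-19154, 42555)) = Mul(1126333452, 23401) = 26357329110252)
Mul(f, Pow(Mul(Add(-54, Add(-43, Mul(-1, -59))), -59), -1)) = Mul(26357329110252, Pow(Mul(Add(-54, Add(-43, Mul(-1, -59))), -59), -1)) = Mul(26357329110252, Pow(Mul(Add(-54, Add(-43, 59)), -59), -1)) = Mul(26357329110252, Pow(Mul(Add(-54, 16), -59), -1)) = Mul(26357329110252, Pow(Mul(-38, -59), -1)) = Mul(26357329110252, Pow(2242, -1)) = Mul(26357329110252, Rational(1, 2242)) = Rational(693613923954, 59)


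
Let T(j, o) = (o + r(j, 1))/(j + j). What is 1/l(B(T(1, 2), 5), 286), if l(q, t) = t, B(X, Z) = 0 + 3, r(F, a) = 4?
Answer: 1/286 ≈ 0.0034965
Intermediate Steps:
T(j, o) = (4 + o)/(2*j) (T(j, o) = (o + 4)/(j + j) = (4 + o)/((2*j)) = (4 + o)*(1/(2*j)) = (4 + o)/(2*j))
B(X, Z) = 3
1/l(B(T(1, 2), 5), 286) = 1/286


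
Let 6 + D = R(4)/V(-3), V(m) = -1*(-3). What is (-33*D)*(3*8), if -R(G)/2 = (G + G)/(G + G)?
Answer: 5280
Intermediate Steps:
V(m) = 3
R(G) = -2 (R(G) = -2*(G + G)/(G + G) = -2*2*G/(2*G) = -2*2*G*1/(2*G) = -2*1 = -2)
D = -20/3 (D = -6 - 2/3 = -6 - 2*⅓ = -6 - ⅔ = -20/3 ≈ -6.6667)
(-33*D)*(3*8) = (-33*(-20/3))*(3*8) = 220*24 = 5280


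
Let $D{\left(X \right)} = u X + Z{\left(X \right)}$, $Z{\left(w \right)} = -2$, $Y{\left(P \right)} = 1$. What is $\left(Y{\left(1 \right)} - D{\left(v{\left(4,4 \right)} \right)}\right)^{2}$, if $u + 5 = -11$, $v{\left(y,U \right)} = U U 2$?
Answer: $265225$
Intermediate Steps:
$v{\left(y,U \right)} = 2 U^{2}$ ($v{\left(y,U \right)} = U^{2} \cdot 2 = 2 U^{2}$)
$u = -16$ ($u = -5 - 11 = -16$)
$D{\left(X \right)} = -2 - 16 X$ ($D{\left(X \right)} = - 16 X - 2 = -2 - 16 X$)
$\left(Y{\left(1 \right)} - D{\left(v{\left(4,4 \right)} \right)}\right)^{2} = \left(1 - \left(-2 - 16 \cdot 2 \cdot 4^{2}\right)\right)^{2} = \left(1 - \left(-2 - 16 \cdot 2 \cdot 16\right)\right)^{2} = \left(1 - \left(-2 - 512\right)\right)^{2} = \left(1 - -514\right)^{2} = \left(1 + 514\right)^{2} = 515^{2} = 265225$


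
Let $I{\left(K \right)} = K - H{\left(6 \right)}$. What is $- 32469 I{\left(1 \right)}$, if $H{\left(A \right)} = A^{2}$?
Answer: $1136415$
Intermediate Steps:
$I{\left(K \right)} = -36 + K$ ($I{\left(K \right)} = K - 6^{2} = K - 36 = -36 + K$)
$- 32469 I{\left(1 \right)} = - 32469 \left(-36 + 1\right) = \left(-32469\right) \left(-35\right) = 1136415$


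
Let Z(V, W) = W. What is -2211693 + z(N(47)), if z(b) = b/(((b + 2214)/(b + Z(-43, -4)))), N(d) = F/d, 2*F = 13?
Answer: -43269840530037/19564126 ≈ -2.2117e+6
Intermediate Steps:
F = 13/2 (F = (1/2)*13 = 13/2 ≈ 6.5000)
N(d) = 13/(2*d)
z(b) = b*(-4 + b)/(2214 + b) (z(b) = b/(((b + 2214)/(b - 4))) = b/(((2214 + b)/(-4 + b))) = b*((-4 + b)/(2214 + b)) = b*(-4 + b)/(2214 + b))
-2211693 + z(N(47)) = -2211693 + ((13/2)/47)*(-4 + (13/2)/47)/(2214 + (13/2)/47) = -2211693 + ((13/2)*(1/47))*(-4 + (13/2)*(1/47))/(2214 + (13/2)*(1/47)) = -2211693 + 13*(-4 + 13/94)/(94*(2214 + 13/94)) = -2211693 + (13/94)*(-363/94)/(208129/94) = -2211693 + (13/94)*(94/208129)*(-363/94) = -2211693 - 4719/19564126 = -43269840530037/19564126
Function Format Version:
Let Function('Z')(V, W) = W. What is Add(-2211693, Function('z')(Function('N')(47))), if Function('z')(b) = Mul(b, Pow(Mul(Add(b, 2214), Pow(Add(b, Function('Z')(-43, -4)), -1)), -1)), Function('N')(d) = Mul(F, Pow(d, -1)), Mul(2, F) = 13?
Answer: Rational(-43269840530037, 19564126) ≈ -2.2117e+6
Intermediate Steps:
F = Rational(13, 2) (F = Mul(Rational(1, 2), 13) = Rational(13, 2) ≈ 6.5000)
Function('N')(d) = Mul(Rational(13, 2), Pow(d, -1))
Function('z')(b) = Mul(b, Pow(Add(2214, b), -1), Add(-4, b)) (Function('z')(b) = Mul(b, Pow(Mul(Add(b, 2214), Pow(Add(b, -4), -1)), -1)) = Mul(b, Pow(Mul(Add(2214, b), Pow(Add(-4, b), -1)), -1)) = Mul(b, Pow(Mul(Pow(Add(-4, b), -1), Add(2214, b)), -1)) = Mul(b, Mul(Pow(Add(2214, b), -1), Add(-4, b))) = Mul(b, Pow(Add(2214, b), -1), Add(-4, b)))
Add(-2211693, Function('z')(Function('N')(47))) = Add(-2211693, Mul(Mul(Rational(13, 2), Pow(47, -1)), Pow(Add(2214, Mul(Rational(13, 2), Pow(47, -1))), -1), Add(-4, Mul(Rational(13, 2), Pow(47, -1))))) = Add(-2211693, Mul(Mul(Rational(13, 2), Rational(1, 47)), Pow(Add(2214, Mul(Rational(13, 2), Rational(1, 47))), -1), Add(-4, Mul(Rational(13, 2), Rational(1, 47))))) = Add(-2211693, Mul(Rational(13, 94), Pow(Add(2214, Rational(13, 94)), -1), Add(-4, Rational(13, 94)))) = Add(-2211693, Mul(Rational(13, 94), Pow(Rational(208129, 94), -1), Rational(-363, 94))) = Add(-2211693, Mul(Rational(13, 94), Rational(94, 208129), Rational(-363, 94))) = Add(-2211693, Rational(-4719, 19564126)) = Rational(-43269840530037, 19564126)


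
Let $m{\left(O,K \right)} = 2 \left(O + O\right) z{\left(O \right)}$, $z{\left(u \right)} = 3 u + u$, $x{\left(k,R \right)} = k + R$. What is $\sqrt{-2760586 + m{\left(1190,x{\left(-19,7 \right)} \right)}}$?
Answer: $\sqrt{19897014} \approx 4460.6$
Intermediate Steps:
$x{\left(k,R \right)} = R + k$
$z{\left(u \right)} = 4 u$
$m{\left(O,K \right)} = 16 O^{2}$ ($m{\left(O,K \right)} = 2 \left(O + O\right) 4 O = 2 \cdot 2 O 4 O = 4 O 4 O = 16 O^{2}$)
$\sqrt{-2760586 + m{\left(1190,x{\left(-19,7 \right)} \right)}} = \sqrt{-2760586 + 16 \cdot 1190^{2}} = \sqrt{-2760586 + 16 \cdot 1416100} = \sqrt{-2760586 + 22657600} = \sqrt{19897014}$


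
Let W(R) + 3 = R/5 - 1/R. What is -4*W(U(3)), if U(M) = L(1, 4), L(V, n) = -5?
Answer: 76/5 ≈ 15.200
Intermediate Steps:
U(M) = -5
W(R) = -3 - 1/R + R/5 (W(R) = -3 + (R/5 - 1/R) = -3 + (-1/R + R/5) = -3 - 1/R + R/5)
-4*W(U(3)) = -4*(-3 - 1/(-5) + (⅕)*(-5)) = -4*(-3 - 1*(-⅕) - 1) = -4*(-3 + ⅕ - 1) = -4*(-19/5) = 76/5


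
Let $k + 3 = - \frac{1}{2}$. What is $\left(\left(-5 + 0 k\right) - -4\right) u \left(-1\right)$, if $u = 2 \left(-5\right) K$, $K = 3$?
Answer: $-30$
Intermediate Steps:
$k = - \frac{7}{2}$ ($k = -3 - \frac{1}{2} = - \frac{7}{2} \approx -3.5$)
$u = -30$ ($u = 2 \left(-5\right) 3 = \left(-10\right) 3 = -30$)
$\left(\left(-5 + 0 k\right) - -4\right) u \left(-1\right) = \left(\left(-5 + 0 \left(- \frac{7}{2}\right)\right) - -4\right) \left(-30\right) \left(-1\right) = \left(\left(-5 + 0\right) + 4\right) \left(-30\right) \left(-1\right) = \left(-5 + 4\right) \left(-30\right) \left(-1\right) = \left(-1\right) \left(-30\right) \left(-1\right) = 30 \left(-1\right) = -30$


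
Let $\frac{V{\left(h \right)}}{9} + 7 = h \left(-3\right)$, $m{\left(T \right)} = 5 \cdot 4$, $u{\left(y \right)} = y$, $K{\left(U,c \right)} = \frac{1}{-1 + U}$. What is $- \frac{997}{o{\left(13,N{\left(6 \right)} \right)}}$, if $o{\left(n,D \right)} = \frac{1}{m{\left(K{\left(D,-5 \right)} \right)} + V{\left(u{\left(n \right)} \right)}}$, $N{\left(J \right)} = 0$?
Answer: $392818$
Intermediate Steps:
$m{\left(T \right)} = 20$
$V{\left(h \right)} = -63 - 27 h$ ($V{\left(h \right)} = -63 + 9 h \left(-3\right) = -63 + 9 \left(- 3 h\right) = -63 - 27 h$)
$o{\left(n,D \right)} = \frac{1}{-43 - 27 n}$ ($o{\left(n,D \right)} = \frac{1}{20 - \left(63 + 27 n\right)} = \frac{1}{-43 - 27 n}$)
$- \frac{997}{o{\left(13,N{\left(6 \right)} \right)}} = - \frac{997}{\left(-1\right) \frac{1}{43 + 27 \cdot 13}} = - \frac{997}{\left(-1\right) \frac{1}{43 + 351}} = - \frac{997}{\left(-1\right) \frac{1}{394}} = - \frac{997}{- \frac{1}{394}} = \left(-997\right) \left(-394\right) = 392818$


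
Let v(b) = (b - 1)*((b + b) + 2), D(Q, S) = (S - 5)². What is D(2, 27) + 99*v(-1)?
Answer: 484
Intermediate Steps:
D(Q, S) = (-5 + S)²
v(b) = (-1 + b)*(2 + 2*b) (v(b) = (-1 + b)*(2*b + 2) = (-1 + b)*(2 + 2*b))
D(2, 27) + 99*v(-1) = (-5 + 27)² + 99*(-2 + 2*(-1)²) = 22² + 99*(-2 + 2*1) = 484 + 99*(-2 + 2) = 484 + 99*0 = 484 + 0 = 484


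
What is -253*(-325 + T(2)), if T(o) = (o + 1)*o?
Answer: 80707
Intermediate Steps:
T(o) = o*(1 + o) (T(o) = (1 + o)*o = o*(1 + o))
-253*(-325 + T(2)) = -253*(-325 + 2*(1 + 2)) = -253*(-325 + 2*3) = -253*(-325 + 6) = -253*(-319) = 80707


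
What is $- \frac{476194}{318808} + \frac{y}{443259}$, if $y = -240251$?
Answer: $- \frac{143835608527}{70657257636} \approx -2.0357$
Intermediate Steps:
$- \frac{476194}{318808} + \frac{y}{443259} = - \frac{476194}{318808} - \frac{240251}{443259} = \left(-476194\right) \frac{1}{318808} - \frac{240251}{443259} = - \frac{238097}{159404} - \frac{240251}{443259} = - \frac{143835608527}{70657257636}$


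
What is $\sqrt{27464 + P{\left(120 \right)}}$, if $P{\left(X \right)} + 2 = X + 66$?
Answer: $96 \sqrt{3} \approx 166.28$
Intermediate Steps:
$P{\left(X \right)} = 64 + X$ ($P{\left(X \right)} = -2 + \left(X + 66\right) = -2 + \left(66 + X\right) = 64 + X$)
$\sqrt{27464 + P{\left(120 \right)}} = \sqrt{27464 + \left(64 + 120\right)} = \sqrt{27464 + 184} = \sqrt{27648} = 96 \sqrt{3}$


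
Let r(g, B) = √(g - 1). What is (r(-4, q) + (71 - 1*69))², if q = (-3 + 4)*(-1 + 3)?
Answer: (2 + I*√5)² ≈ -1.0 + 8.9443*I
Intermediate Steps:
q = 2 (q = 1*2 = 2)
r(g, B) = √(-1 + g)
(r(-4, q) + (71 - 1*69))² = (√(-1 - 4) + (71 - 1*69))² = (√(-5) + (71 - 69))² = (I*√5 + 2)² = (2 + I*√5)²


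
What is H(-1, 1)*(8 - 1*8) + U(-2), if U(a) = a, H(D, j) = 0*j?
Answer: -2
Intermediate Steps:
H(D, j) = 0
H(-1, 1)*(8 - 1*8) + U(-2) = 0*(8 - 1*8) - 2 = 0*(8 - 8) - 2 = 0*0 - 2 = 0 - 2 = -2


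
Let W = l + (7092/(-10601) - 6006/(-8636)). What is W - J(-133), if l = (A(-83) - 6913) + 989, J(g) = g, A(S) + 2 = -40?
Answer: -267005051747/45775118 ≈ -5833.0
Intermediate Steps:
A(S) = -42 (A(S) = -2 - 40 = -42)
l = -5966 (l = (-42 - 6913) + 989 = -6955 + 989 = -5966)
W = -273093142441/45775118 (W = -5966 + (7092/(-10601) - 6006/(-8636)) = -5966 + (7092*(-1/10601) - 6006*(-1/8636)) = -5966 + (-7092/10601 + 3003/4318) = -5966 + 1211547/45775118 = -273093142441/45775118 ≈ -5966.0)
W - J(-133) = -273093142441/45775118 - 1*(-133) = -273093142441/45775118 + 133 = -267005051747/45775118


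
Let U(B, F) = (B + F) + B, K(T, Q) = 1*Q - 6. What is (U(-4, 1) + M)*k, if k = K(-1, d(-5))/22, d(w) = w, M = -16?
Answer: 23/2 ≈ 11.500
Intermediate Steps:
K(T, Q) = -6 + Q (K(T, Q) = Q - 6 = -6 + Q)
U(B, F) = F + 2*B
k = -½ (k = (-6 - 5)/22 = -11*1/22 = -½ ≈ -0.50000)
(U(-4, 1) + M)*k = ((1 + 2*(-4)) - 16)*(-½) = ((1 - 8) - 16)*(-½) = (-7 - 16)*(-½) = -23*(-½) = 23/2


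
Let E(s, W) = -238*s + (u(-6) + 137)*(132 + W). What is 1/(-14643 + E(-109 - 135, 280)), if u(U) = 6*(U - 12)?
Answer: 1/55377 ≈ 1.8058e-5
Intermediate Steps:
u(U) = -72 + 6*U (u(U) = 6*(-12 + U) = -72 + 6*U)
E(s, W) = 3828 - 238*s + 29*W (E(s, W) = -238*s + ((-72 + 6*(-6)) + 137)*(132 + W) = -238*s + ((-72 - 36) + 137)*(132 + W) = -238*s + (-108 + 137)*(132 + W) = -238*s + 29*(132 + W) = -238*s + (3828 + 29*W) = 3828 - 238*s + 29*W)
1/(-14643 + E(-109 - 135, 280)) = 1/(-14643 + (3828 - 238*(-109 - 135) + 29*280)) = 1/(-14643 + (3828 - 238*(-244) + 8120)) = 1/(-14643 + (3828 + 58072 + 8120)) = 1/(-14643 + 70020) = 1/55377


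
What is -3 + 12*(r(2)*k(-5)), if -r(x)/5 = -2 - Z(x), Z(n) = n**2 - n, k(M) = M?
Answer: -1203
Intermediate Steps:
r(x) = 10 + 5*x*(-1 + x) (r(x) = -5*(-2 - x*(-1 + x)) = 10 + 5*x*(-1 + x))
-3 + 12*(r(2)*k(-5)) = -3 + 12*((10 + 5*2*(-1 + 2))*(-5)) = -3 + 12*((10 + 5*2*1)*(-5)) = -3 + 12*((10 + 10)*(-5)) = -3 + 12*(20*(-5)) = -3 + 12*(-100) = -3 - 1200 = -1203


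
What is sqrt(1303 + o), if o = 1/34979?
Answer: 3*sqrt(177140022178)/34979 ≈ 36.097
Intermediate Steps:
o = 1/34979 ≈ 2.8589e-5
sqrt(1303 + o) = sqrt(1303 + 1/34979) = sqrt(45577638/34979) = 3*sqrt(177140022178)/34979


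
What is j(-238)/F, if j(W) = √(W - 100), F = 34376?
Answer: 13*I*√2/34376 ≈ 0.00053481*I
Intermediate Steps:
j(W) = √(-100 + W)
j(-238)/F = √(-100 - 238)/34376 = √(-338)*(1/34376) = (13*I*√2)*(1/34376) = 13*I*√2/34376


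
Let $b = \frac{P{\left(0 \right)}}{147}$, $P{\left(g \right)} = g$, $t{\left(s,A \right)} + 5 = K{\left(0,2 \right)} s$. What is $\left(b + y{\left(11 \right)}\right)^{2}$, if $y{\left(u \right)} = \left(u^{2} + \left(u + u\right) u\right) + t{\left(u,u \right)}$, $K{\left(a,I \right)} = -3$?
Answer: $105625$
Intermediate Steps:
$t{\left(s,A \right)} = -5 - 3 s$
$y{\left(u \right)} = -5 - 3 u + 3 u^{2}$ ($y{\left(u \right)} = \left(u^{2} + \left(u + u\right) u\right) - \left(5 + 3 u\right) = \left(u^{2} + 2 u u\right) - \left(5 + 3 u\right) = \left(u^{2} + 2 u^{2}\right) - \left(5 + 3 u\right) = 3 u^{2} - \left(5 + 3 u\right) = -5 - 3 u + 3 u^{2}$)
$b = 0$ ($b = \frac{0}{147} = 0 \cdot \frac{1}{147} = 0$)
$\left(b + y{\left(11 \right)}\right)^{2} = \left(0 - \left(38 - 363\right)\right)^{2} = \left(0 - -325\right)^{2} = \left(0 + 325\right)^{2} = 325^{2} = 105625$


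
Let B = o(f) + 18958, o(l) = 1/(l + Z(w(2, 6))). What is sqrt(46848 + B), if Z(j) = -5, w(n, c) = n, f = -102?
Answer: sqrt(753412787)/107 ≈ 256.53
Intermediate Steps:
o(l) = 1/(-5 + l) (o(l) = 1/(l - 5) = 1/(-5 + l))
B = 2028505/107 (B = 1/(-5 - 102) + 18958 = 1/(-107) + 18958 = -1/107 + 18958 = 2028505/107 ≈ 18958.)
sqrt(46848 + B) = sqrt(46848 + 2028505/107) = sqrt(7041241/107) = sqrt(753412787)/107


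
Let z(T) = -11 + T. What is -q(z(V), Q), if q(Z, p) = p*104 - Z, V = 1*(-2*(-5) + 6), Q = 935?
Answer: -97235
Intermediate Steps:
V = 16 (V = 1*(10 + 6) = 1*16 = 16)
q(Z, p) = -Z + 104*p (q(Z, p) = 104*p - Z = -Z + 104*p)
-q(z(V), Q) = -(-(-11 + 16) + 104*935) = -(-1*5 + 97240) = -(-5 + 97240) = -1*97235 = -97235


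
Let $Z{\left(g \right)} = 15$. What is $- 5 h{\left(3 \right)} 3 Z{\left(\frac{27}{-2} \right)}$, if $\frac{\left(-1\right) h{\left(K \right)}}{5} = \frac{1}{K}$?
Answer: $375$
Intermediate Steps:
$h{\left(K \right)} = - \frac{5}{K}$
$- 5 h{\left(3 \right)} 3 Z{\left(\frac{27}{-2} \right)} = - 5 \left(- \frac{5}{3}\right) 3 \cdot 15 = - 5 \left(\left(-5\right) \frac{1}{3}\right) 3 \cdot 15 = \left(-5\right) \left(- \frac{5}{3}\right) 3 \cdot 15 = \frac{25}{3} \cdot 3 \cdot 15 = 25 \cdot 15 = 375$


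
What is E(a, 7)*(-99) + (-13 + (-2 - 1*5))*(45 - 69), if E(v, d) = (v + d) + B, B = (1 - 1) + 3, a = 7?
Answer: -1203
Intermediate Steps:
B = 3 (B = 0 + 3 = 3)
E(v, d) = 3 + d + v (E(v, d) = (v + d) + 3 = (d + v) + 3 = 3 + d + v)
E(a, 7)*(-99) + (-13 + (-2 - 1*5))*(45 - 69) = (3 + 7 + 7)*(-99) + (-13 + (-2 - 1*5))*(45 - 69) = 17*(-99) + (-13 + (-2 - 5))*(-24) = -1683 + (-13 - 7)*(-24) = -1683 - 20*(-24) = -1683 + 480 = -1203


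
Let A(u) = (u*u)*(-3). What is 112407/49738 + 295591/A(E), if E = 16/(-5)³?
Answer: -114860153382587/19099392 ≈ -6.0138e+6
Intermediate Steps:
E = -16/125 (E = 16/(-125) = -1/125*16 = -16/125 ≈ -0.12800)
A(u) = -3*u² (A(u) = u²*(-3) = -3*u²)
112407/49738 + 295591/A(E) = 112407/49738 + 295591/((-3*(-16/125)²)) = 112407*(1/49738) + 295591/((-3*256/15625)) = 112407/49738 + 295591/(-768/15625) = 112407/49738 + 295591*(-15625/768) = 112407/49738 - 4618609375/768 = -114860153382587/19099392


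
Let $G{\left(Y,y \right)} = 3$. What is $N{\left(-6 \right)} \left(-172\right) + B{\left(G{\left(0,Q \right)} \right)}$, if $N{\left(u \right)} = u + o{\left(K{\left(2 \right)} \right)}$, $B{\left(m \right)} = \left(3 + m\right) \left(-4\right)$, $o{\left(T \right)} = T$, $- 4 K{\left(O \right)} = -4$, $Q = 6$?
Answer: $836$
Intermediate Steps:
$K{\left(O \right)} = 1$ ($K{\left(O \right)} = \left(- \frac{1}{4}\right) \left(-4\right) = 1$)
$B{\left(m \right)} = -12 - 4 m$
$N{\left(u \right)} = 1 + u$ ($N{\left(u \right)} = u + 1 = 1 + u$)
$N{\left(-6 \right)} \left(-172\right) + B{\left(G{\left(0,Q \right)} \right)} = \left(1 - 6\right) \left(-172\right) - 24 = \left(-5\right) \left(-172\right) - 24 = 860 - 24 = 836$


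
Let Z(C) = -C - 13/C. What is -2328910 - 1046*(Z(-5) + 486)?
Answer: -14226078/5 ≈ -2.8452e+6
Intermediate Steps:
-2328910 - 1046*(Z(-5) + 486) = -2328910 - 1046*((-1*(-5) - 13/(-5)) + 486) = -2328910 - 1046*((5 - 13*(-1/5)) + 486) = -2328910 - 1046*((5 + 13/5) + 486) = -2328910 - 1046*(38/5 + 486) = -2328910 - 1046*2468/5 = -2328910 - 1*2581528/5 = -2328910 - 2581528/5 = -14226078/5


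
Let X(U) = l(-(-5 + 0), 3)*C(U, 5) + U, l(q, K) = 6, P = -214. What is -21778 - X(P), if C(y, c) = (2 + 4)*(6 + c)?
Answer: -21960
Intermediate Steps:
C(y, c) = 36 + 6*c (C(y, c) = 6*(6 + c) = 36 + 6*c)
X(U) = 396 + U (X(U) = 6*(36 + 6*5) + U = 6*(36 + 30) + U = 6*66 + U = 396 + U)
-21778 - X(P) = -21778 - (396 - 214) = -21778 - 1*182 = -21778 - 182 = -21960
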